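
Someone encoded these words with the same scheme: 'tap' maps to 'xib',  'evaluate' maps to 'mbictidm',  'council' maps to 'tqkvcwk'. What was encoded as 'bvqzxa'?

The output letters match the input read backwards, each shifted +8: tap reversed is pat. Two steps: reverse the string, then apply a Caesar shift of +8.
Reversing it on bvqzxa: shift back: b−8=t, v−8=n, q−8=i, z−8=r, x−8=p, a−8=s → tnirps; then reverse → sprint.

sprint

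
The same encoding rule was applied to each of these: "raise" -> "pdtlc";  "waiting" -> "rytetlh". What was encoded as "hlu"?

The output letters match the input read backwards, each shifted +11: raise reversed is esiar. The word is reversed, then every letter is shifted forward by 11.
Undoing it on hlu: shift back: h−11=w, l−11=a, u−11=j → waj; then reverse → jaw.

jaw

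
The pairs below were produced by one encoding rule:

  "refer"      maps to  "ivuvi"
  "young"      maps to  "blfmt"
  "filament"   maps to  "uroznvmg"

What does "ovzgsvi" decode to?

This is the alphabet-reversal cipher (Atbash): a becomes z, b becomes y, etc.
Undoing it on ovzgsvi: o↔l, v↔e, z↔a, g↔t, s↔h, v↔e, i↔r.

leather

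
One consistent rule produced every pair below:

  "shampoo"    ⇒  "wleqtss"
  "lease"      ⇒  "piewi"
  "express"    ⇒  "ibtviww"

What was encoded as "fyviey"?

bureau

Compare letters: s→w is +4, h→l is +4, a→e is +4 — a constant shift. Every letter moves 4 places later in the alphabet, wrapping around z→a.
Undoing it on fyviey: f−4=b, y−4=u, v−4=r, i−4=e, e−4=a, y−4=u.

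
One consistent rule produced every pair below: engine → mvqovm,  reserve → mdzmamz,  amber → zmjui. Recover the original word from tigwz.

Two steps: reverse the string, then apply a Caesar shift of +8.
Decoding tigwz: shift back: t−8=l, i−8=a, g−8=y, w−8=o, z−8=r → layor; then reverse → royal.

royal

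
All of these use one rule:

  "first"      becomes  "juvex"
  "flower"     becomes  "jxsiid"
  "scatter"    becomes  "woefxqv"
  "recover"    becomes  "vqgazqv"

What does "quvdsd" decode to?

A repeating key of period 2 is used — shifts +4, +12 over and over.
Reversing it on quvdsd: q−4=m, u−12=i, v−4=r, d−12=r, s−4=o, d−12=r.

mirror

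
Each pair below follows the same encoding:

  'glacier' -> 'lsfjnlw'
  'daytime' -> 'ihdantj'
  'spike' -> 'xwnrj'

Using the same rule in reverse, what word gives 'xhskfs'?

sandal

Shifts by position in glacier: pos 0: g→l (+5), pos 1: l→s (+7), pos 2: a→f (+5), pos 3: c→j (+7) — repeating every 2. A repeating key of period 2 is used — shifts +5, +7 over and over.
Undoing it on xhskfs: x−5=s, h−7=a, s−5=n, k−7=d, f−5=a, s−7=l.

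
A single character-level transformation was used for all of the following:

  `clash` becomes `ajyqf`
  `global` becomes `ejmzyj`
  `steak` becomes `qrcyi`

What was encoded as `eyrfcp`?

This is a Caesar cipher with shift 24.
Decoding eyrfcp: e−24=g, y−24=a, r−24=t, f−24=h, c−24=e, p−24=r.

gather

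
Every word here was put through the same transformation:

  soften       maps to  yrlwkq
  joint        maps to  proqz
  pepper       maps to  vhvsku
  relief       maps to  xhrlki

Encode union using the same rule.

aqort

Shifts by position in soften: pos 0: s→y (+6), pos 1: o→r (+3), pos 2: f→l (+6), pos 3: t→w (+3) — repeating every 2. It's a Vigenère-style cipher with numeric key [6,3]: position i shifts by key[i mod 2].
For union: u+6=a, n+3=q, i+6=o, o+3=r, n+6=t.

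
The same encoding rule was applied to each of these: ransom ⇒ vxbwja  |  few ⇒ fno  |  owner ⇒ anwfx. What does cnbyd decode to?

upset

The word is reversed, then every letter is shifted forward by 9.
Undoing it on cnbyd: shift back: c−9=t, n−9=e, b−9=s, y−9=p, d−9=u → tespu; then reverse → upset.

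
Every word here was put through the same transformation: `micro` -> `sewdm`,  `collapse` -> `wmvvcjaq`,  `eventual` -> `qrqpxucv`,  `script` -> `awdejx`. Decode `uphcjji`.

m(12)→s(18) and i(8)→e(4) fit y≡23x+2 (mod 26); the inverse of 23 mod 26 is 17. Each letter's alphabet position (a=0..z=25) is mapped through 23·x+2 mod 26 — an affine cipher.
Decoding uphcjji: u(20)→17·(20−2)≡20=u; p(15)→17·(15−2)≡13=n; h(7)→17·(7−2)≡7=h; c(2)→17·(2−2)≡0=a; j(9)→17·(9−2)≡15=p; j(9)→17·(9−2)≡15=p; i(8)→17·(8−2)≡24=y (all mod 26).

unhappy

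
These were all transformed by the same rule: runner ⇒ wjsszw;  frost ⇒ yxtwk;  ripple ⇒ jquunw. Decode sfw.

ran

The output letters match the input read backwards, each shifted +5: runner reversed is rennur. The word is reversed, then every letter is shifted forward by 5.
Decoding sfw: shift back: s−5=n, f−5=a, w−5=r → nar; then reverse → ran.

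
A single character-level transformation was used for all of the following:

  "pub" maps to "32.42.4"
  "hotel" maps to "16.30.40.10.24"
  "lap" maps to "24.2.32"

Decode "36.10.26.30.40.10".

remote

p(#16)→32 and u(#21)→42: differences scale by 2, so n = 2·pos + 0. Each letter becomes 2×(its alphabet position, a=1..z=26).
Undoing it on 36.10.26.30.40.10: 36→(36−0)÷2=18=r, 10→(10−0)÷2=5=e, 26→(26−0)÷2=13=m, 30→(30−0)÷2=15=o, 40→(40−0)÷2=20=t, 10→(10−0)÷2=5=e.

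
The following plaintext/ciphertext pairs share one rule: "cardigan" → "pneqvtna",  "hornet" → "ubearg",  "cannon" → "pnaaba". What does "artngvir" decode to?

negative

Compare letters: c→p is +13, a→n is +13, r→e is +13 — a constant shift. Each letter is shifted forward by 13 in the alphabet (a Caesar shift of +13).
Decoding artngvir: a−13=n, r−13=e, t−13=g, n−13=a, g−13=t, v−13=i, i−13=v, r−13=e.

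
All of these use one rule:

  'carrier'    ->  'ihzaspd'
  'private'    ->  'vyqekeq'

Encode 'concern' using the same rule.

The shift increases by 1 at each position, starting from +6: 6, 7, 8, ….
Applying it to concern: c+6=i, o+7=v, n+8=v, c+9=l, e+10=o, r+11=c, n+12=z.

ivvlocz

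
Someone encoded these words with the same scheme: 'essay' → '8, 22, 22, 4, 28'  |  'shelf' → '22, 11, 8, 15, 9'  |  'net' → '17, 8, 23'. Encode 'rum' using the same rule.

e is letter #5 and maps to 8: an offset of 3. Letters become their 1-based position plus 3 (so a→4, b→5, …).
On rum: r=18→21, u=21→24, m=13→16.

21, 24, 16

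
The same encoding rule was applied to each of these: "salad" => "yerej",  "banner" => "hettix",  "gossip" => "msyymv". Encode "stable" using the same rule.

yzehri

The shift depends on letter class: consonant s→y is +6, but vowel a→e is +4. Two shifts are in play — +4 for a/e/i/o/u, +6 for every other letter.
On stable: s(cons)+6=y, t(cons)+6=z, a(vowel)+4=e, b(cons)+6=h, l(cons)+6=r, e(vowel)+4=i.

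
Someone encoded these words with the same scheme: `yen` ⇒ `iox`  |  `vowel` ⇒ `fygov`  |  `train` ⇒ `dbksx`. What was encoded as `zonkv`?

pedal

This is a Caesar cipher with shift 10.
Undoing it on zonkv: z−10=p, o−10=e, n−10=d, k−10=a, v−10=l.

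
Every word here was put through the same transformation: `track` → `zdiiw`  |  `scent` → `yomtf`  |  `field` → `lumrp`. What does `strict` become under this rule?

yfzoob

The shifts repeat in a cycle of length 3: positions 0,1,… shift by +6, +12, +8, then the pattern repeats.
For strict: s+6=y, t+12=f, r+8=z, i+6=o, c+12=o, t+8=b.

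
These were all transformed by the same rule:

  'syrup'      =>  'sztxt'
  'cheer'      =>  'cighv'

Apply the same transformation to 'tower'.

The shift increases by 1 at each position, starting from +0: 0, 1, 2, ….
For tower: t+0=t, o+1=p, w+2=y, e+3=h, r+4=v.

tpyhv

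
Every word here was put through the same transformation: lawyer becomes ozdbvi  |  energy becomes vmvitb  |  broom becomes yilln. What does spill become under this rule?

hkroo

Each pair mirrors across the alphabet (l↔o, a↔z, w↔d): positions sum to 25. Each letter is replaced by its mirror in the alphabet: a↔z, b↔y, c↔x, and so on (the Atbash cipher).
Applying it to spill: s↔h, p↔k, i↔r, l↔o, l↔o.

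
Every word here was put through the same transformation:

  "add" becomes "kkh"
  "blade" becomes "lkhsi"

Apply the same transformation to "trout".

abvya

Read the word backwards and shift each letter +7.
For trout: reverse → tuort; then shift: t+7=a, u+7=b, o+7=v, r+7=y, t+7=a.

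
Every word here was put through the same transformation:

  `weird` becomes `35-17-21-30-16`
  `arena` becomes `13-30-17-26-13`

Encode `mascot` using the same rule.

25-13-31-15-27-32

Each letter is replaced by its alphabet position (a=1..z=26) + 12.
Applying it to mascot: m=13→25, a=1→13, s=19→31, c=3→15, o=15→27, t=20→32.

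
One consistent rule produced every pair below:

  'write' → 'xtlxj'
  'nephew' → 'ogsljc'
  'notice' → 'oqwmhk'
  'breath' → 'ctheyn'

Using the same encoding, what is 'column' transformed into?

In write: w→x is +1, r→t is +2, i→l is +3, t→x is +4 — the shift increases by 1 each position. Letter i (0-indexed) is shifted by i+1, so successive shifts are 1, 2, 3, ….
On column: c+1=d, o+2=q, l+3=o, u+4=y, m+5=r, n+6=t.

dqoyrt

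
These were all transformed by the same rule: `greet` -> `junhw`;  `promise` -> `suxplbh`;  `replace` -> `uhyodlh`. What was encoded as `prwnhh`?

It's a Vigenère-style cipher with numeric key [3,3,9]: position i shifts by key[i mod 3].
Undoing it on prwnhh: p−3=m, r−3=o, w−9=n, n−3=k, h−3=e, h−9=y.

monkey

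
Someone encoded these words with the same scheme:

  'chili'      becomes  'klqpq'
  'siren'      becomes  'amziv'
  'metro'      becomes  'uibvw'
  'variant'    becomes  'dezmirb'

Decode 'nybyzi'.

future

Shifts by position in chili: pos 0: c→k (+8), pos 1: h→l (+4), pos 2: i→q (+8), pos 3: l→p (+4) — repeating every 2. It's a Vigenère-style cipher with numeric key [8,4]: position i shifts by key[i mod 2].
Decoding nybyzi: n−8=f, y−4=u, b−8=t, y−4=u, z−8=r, i−4=e.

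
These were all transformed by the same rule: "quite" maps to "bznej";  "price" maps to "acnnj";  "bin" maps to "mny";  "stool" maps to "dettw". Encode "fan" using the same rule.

qfy

The shift depends on letter class: consonant q→b is +11, but vowel u→z is +5. Two shifts are in play — +5 for a/e/i/o/u, +11 for every other letter.
For fan: f(cons)+11=q, a(vowel)+5=f, n(cons)+11=y.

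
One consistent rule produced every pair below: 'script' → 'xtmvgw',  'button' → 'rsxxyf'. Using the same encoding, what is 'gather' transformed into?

The output letters match the input read backwards, each shifted +4: script reversed is tpircs. Read the word backwards and shift each letter +4.
On gather: reverse → rehtag; then shift: r+4=v, e+4=i, h+4=l, t+4=x, a+4=e, g+4=k.

vilxek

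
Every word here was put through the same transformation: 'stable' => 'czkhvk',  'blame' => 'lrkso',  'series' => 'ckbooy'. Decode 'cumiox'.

It's a Vigenère-style cipher with numeric key [10,6]: position i shifts by key[i mod 2].
Undoing it on cumiox: c−10=s, u−6=o, m−10=c, i−6=c, o−10=e, x−6=r.

soccer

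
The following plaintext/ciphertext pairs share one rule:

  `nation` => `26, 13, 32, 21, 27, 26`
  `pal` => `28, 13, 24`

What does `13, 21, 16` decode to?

Each letter is replaced by its alphabet position (a=1..z=26) + 12.
Undoing it on 13, 21, 16: 13→(13−12)÷1=1=a, 21→(21−12)÷1=9=i, 16→(16−12)÷1=4=d.

aid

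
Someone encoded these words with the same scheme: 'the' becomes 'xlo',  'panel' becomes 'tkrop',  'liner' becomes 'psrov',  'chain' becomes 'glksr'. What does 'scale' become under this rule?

wgkpo

The shift depends on letter class: consonant t→x is +4, but vowel e→o is +10. Two shifts are in play — +10 for a/e/i/o/u, +4 for every other letter.
Applying it to scale: s(cons)+4=w, c(cons)+4=g, a(vowel)+10=k, l(cons)+4=p, e(vowel)+10=o.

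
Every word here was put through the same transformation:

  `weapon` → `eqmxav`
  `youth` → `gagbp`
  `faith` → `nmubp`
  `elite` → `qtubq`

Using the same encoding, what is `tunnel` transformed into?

The shift depends on letter class: consonant w→e is +8, but vowel e→q is +12. The rule splits by letter class: vowels +12, consonants +8.
On tunnel: t(cons)+8=b, u(vowel)+12=g, n(cons)+8=v, n(cons)+8=v, e(vowel)+12=q, l(cons)+8=t.

bgvvqt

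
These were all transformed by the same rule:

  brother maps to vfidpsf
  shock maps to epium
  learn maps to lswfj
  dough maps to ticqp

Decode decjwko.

tsunami

b(1)→v(21) and r(17)→f(5) fit y≡25x+22 (mod 26); the inverse of 25 mod 26 is 25. Each letter's alphabet position (a=0..z=25) is mapped through 25·x+22 mod 26 — an affine cipher.
Undoing it on decjwko: d(3)→25·(3−22)≡19=t; e(4)→25·(4−22)≡18=s; c(2)→25·(2−22)≡20=u; j(9)→25·(9−22)≡13=n; w(22)→25·(22−22)≡0=a; k(10)→25·(10−22)≡12=m; o(14)→25·(14−22)≡8=i (all mod 26).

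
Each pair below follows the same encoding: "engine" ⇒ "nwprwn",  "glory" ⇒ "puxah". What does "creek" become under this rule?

lannt

Compare letters: e→n is +9, n→w is +9, g→p is +9 — a constant shift. Each letter is shifted forward by 9 in the alphabet (a Caesar shift of +9).
Applying it to creek: c+9=l, r+9=a, e+9=n, e+9=n, k+9=t.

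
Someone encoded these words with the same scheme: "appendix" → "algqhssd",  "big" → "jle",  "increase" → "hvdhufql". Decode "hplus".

prime

The output letters match the input read backwards, each shifted +3: appendix reversed is xidneppa. The word is reversed, then every letter is shifted forward by 3.
Reversing it on hplus: shift back: h−3=e, p−3=m, l−3=i, u−3=r, s−3=p → emirp; then reverse → prime.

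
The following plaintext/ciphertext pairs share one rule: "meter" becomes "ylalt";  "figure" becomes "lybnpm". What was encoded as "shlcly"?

The output letters match the input read backwards, each shifted +7: meter reversed is retem. The word is reversed, then every letter is shifted forward by 7.
Reversing it on shlcly: shift back: s−7=l, h−7=a, l−7=e, c−7=v, l−7=e, y−7=r → laever; then reverse → reveal.

reveal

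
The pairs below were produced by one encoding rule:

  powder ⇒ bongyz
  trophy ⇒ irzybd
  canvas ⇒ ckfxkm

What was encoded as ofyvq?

glove

Two steps: reverse the string, then apply a Caesar shift of +10.
Reversing it on ofyvq: shift back: o−10=e, f−10=v, y−10=o, v−10=l, q−10=g → evolg; then reverse → glove.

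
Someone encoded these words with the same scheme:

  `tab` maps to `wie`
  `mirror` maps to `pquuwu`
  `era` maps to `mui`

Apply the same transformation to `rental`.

The shift depends on letter class: consonant t→w is +3, but vowel a→i is +8. Vowels shift forward by 8 and consonants shift forward by 3.
For rental: r(cons)+3=u, e(vowel)+8=m, n(cons)+3=q, t(cons)+3=w, a(vowel)+8=i, l(cons)+3=o.

umqwio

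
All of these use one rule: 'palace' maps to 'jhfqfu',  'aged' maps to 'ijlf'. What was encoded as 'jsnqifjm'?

The word is reversed, then every letter is shifted forward by 5.
Decoding jsnqifjm: shift back: j−5=e, s−5=n, n−5=i, q−5=l, i−5=d, f−5=a, j−5=e, m−5=h → enildaeh; then reverse → headline.

headline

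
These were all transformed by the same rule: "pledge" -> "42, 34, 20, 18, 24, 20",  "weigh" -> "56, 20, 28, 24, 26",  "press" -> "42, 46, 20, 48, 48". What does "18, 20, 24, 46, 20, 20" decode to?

degree

p(#16)→42 and l(#12)→34: differences scale by 2, so n = 2·pos + 10. The formula is n = 2×(alphabet index, a=1) + 10.
Decoding 18, 20, 24, 46, 20, 20: 18→(18−10)÷2=4=d, 20→(20−10)÷2=5=e, 24→(24−10)÷2=7=g, 46→(46−10)÷2=18=r, 20→(20−10)÷2=5=e, 20→(20−10)÷2=5=e.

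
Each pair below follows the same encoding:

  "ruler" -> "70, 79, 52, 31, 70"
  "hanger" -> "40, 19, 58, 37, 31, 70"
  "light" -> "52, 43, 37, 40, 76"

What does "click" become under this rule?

25, 52, 43, 25, 49

Each letter becomes 3×(its alphabet position, a=1..z=26) + 16.
On click: c=3→25, l=12→52, i=9→43, c=3→25, k=11→49.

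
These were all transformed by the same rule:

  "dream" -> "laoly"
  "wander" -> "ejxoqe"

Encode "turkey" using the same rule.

The shift increases by 1 at each position, starting from +8: 8, 9, 10, ….
Applying it to turkey: t+8=b, u+9=d, r+10=b, k+11=v, e+12=q, y+13=l.

bdbvql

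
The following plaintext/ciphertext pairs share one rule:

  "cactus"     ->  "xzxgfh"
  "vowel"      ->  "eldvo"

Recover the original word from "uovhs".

flesh

Each pair mirrors across the alphabet (c↔x, a↔z, c↔x): positions sum to 25. Each letter is replaced by its mirror in the alphabet: a↔z, b↔y, c↔x, and so on (the Atbash cipher).
Decoding uovhs: u↔f, o↔l, v↔e, h↔s, s↔h.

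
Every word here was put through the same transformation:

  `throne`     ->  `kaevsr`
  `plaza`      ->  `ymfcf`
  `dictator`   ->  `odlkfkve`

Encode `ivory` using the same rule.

t(19)→k(10) and h(7)→a(0) fit y≡3x+5 (mod 26); the inverse of 3 mod 26 is 9. Each letter's alphabet position (a=0..z=25) is mapped through 3·x+5 mod 26 — an affine cipher.
Applying it to ivory: i(8)→3·8+5≡3=d; v(21)→3·21+5≡16=q; o(14)→3·14+5≡21=v; r(17)→3·17+5≡4=e; y(24)→3·24+5≡25=z (all mod 26).

dqvez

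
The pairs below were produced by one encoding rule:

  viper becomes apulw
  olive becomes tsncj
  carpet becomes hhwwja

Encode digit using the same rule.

iplpy

Shifts by position in viper: pos 0: v→a (+5), pos 1: i→p (+7), pos 2: p→u (+5), pos 3: e→l (+7) — repeating every 2. The shifts repeat in a cycle of length 2: positions 0,1,… shift by +5, +7, then the pattern repeats.
Applying it to digit: d+5=i, i+7=p, g+5=l, i+7=p, t+5=y.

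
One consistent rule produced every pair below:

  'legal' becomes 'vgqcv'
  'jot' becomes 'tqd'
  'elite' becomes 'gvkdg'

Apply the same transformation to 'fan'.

The shift depends on letter class: consonant l→v is +10, but vowel e→g is +2. The rule splits by letter class: vowels +2, consonants +10.
Applying it to fan: f(cons)+10=p, a(vowel)+2=c, n(cons)+10=x.

pcx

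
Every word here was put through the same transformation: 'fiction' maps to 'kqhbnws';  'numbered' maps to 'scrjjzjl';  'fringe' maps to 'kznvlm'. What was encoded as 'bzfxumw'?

It's a Vigenère-style cipher with numeric key [5,8]: position i shifts by key[i mod 2].
Decoding bzfxumw: b−5=w, z−8=r, f−5=a, x−8=p, u−5=p, m−8=e, w−5=r.

wrapper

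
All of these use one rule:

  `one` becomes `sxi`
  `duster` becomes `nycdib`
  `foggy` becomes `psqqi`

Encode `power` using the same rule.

The shift depends on letter class: consonant n→x is +10, but vowel o→s is +4. The rule splits by letter class: vowels +4, consonants +10.
Applying it to power: p(cons)+10=z, o(vowel)+4=s, w(cons)+10=g, e(vowel)+4=i, r(cons)+10=b.

zsgib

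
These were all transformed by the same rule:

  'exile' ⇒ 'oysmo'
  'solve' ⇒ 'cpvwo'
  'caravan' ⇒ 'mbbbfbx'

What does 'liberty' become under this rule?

vjlfbui

Shifts by position in exile: pos 0: e→o (+10), pos 1: x→y (+1), pos 2: i→s (+10), pos 3: l→m (+1) — repeating every 2. It's a Vigenère-style cipher with numeric key [10,1]: position i shifts by key[i mod 2].
For liberty: l+10=v, i+1=j, b+10=l, e+1=f, r+10=b, t+1=u, y+10=i.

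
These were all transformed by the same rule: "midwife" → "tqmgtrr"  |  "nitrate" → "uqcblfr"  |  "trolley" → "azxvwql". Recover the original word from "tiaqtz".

margin

Each letter shifts forward by (position + 7), i.e. 7, 8, 9, … — the shift grows by one for each successive letter.
Reversing it on tiaqtz: t−7=m, i−8=a, a−9=r, q−10=g, t−11=i, z−12=n.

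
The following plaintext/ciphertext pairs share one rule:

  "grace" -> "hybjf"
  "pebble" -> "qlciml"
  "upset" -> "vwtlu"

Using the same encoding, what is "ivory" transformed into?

Shifts by position in grace: pos 0: g→h (+1), pos 1: r→y (+7), pos 2: a→b (+1), pos 3: c→j (+7) — repeating every 2. A repeating key of period 2 is used — shifts +1, +7 over and over.
On ivory: i+1=j, v+7=c, o+1=p, r+7=y, y+1=z.

jcpyz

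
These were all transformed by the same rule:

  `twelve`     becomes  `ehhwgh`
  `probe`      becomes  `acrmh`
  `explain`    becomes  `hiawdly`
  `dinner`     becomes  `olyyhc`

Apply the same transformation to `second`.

dhnryo

Two shifts are in play — +3 for a/e/i/o/u, +11 for every other letter.
For second: s(cons)+11=d, e(vowel)+3=h, c(cons)+11=n, o(vowel)+3=r, n(cons)+11=y, d(cons)+11=o.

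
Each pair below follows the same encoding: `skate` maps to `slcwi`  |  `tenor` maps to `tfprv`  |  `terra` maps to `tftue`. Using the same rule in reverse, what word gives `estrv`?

In skate: s→s is +0, k→l is +1, a→c is +2, t→w is +3 — the shift increases by 1 each position. The shift increases by 1 at each position, starting from +0: 0, 1, 2, ….
Reversing it on estrv: e−0=e, s−1=r, t−2=r, r−3=o, v−4=r.

error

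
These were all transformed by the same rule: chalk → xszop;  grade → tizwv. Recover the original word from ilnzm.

Each pair mirrors across the alphabet (c↔x, h↔s, a↔z): positions sum to 25. Each letter is replaced by its mirror in the alphabet: a↔z, b↔y, c↔x, and so on (the Atbash cipher).
Undoing it on ilnzm: i↔r, l↔o, n↔m, z↔a, m↔n.

roman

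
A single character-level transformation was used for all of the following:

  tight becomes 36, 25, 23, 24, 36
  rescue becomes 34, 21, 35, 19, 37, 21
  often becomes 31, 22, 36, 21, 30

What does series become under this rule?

35, 21, 34, 25, 21, 35

t is letter #20 and maps to 36: an offset of 16. The number is (letter's place in the alphabet, a=1) + 16.
On series: s=19→35, e=5→21, r=18→34, i=9→25, e=5→21, s=19→35.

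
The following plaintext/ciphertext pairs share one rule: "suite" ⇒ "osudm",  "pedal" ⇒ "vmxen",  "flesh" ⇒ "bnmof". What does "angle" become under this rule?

s(18)→o(14) and u(20)→s(18) fit y≡15x+4 (mod 26); the inverse of 15 mod 26 is 7. Each letter's alphabet position (a=0..z=25) is mapped through 15·x+4 mod 26 — an affine cipher.
For angle: a(0)→15·0+4≡4=e; n(13)→15·13+4≡17=r; g(6)→15·6+4≡16=q; l(11)→15·11+4≡13=n; e(4)→15·4+4≡12=m (all mod 26).

erqnm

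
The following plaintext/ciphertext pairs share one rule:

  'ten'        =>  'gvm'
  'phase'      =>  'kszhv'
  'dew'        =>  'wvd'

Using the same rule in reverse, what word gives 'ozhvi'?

laser

Each letter is replaced by its mirror in the alphabet: a↔z, b↔y, c↔x, and so on (the Atbash cipher).
Undoing it on ozhvi: o↔l, z↔a, h↔s, v↔e, i↔r.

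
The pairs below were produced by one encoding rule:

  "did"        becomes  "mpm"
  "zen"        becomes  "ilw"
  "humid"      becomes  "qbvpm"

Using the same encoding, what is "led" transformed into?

The shift depends on letter class: consonant d→m is +9, but vowel i→p is +7. Two shifts are in play — +7 for a/e/i/o/u, +9 for every other letter.
Applying it to led: l(cons)+9=u, e(vowel)+7=l, d(cons)+9=m.

ulm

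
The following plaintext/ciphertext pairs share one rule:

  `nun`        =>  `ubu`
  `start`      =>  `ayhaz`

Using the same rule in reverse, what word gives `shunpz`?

signal

The word is reversed, then every letter is shifted forward by 7.
Decoding shunpz: shift back: s−7=l, h−7=a, u−7=n, n−7=g, p−7=i, z−7=s → langis; then reverse → signal.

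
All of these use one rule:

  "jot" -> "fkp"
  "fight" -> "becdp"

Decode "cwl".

Every letter moves 22 places later in the alphabet, wrapping around z→a.
Decoding cwl: c−22=g, w−22=a, l−22=p.

gap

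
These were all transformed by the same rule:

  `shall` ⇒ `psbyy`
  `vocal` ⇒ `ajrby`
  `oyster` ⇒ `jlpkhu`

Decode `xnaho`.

given

s(18)→p(15) and h(7)→s(18) fit y≡21x+1 (mod 26); the inverse of 21 mod 26 is 5. Treating letters as 0–25, the rule is x ↦ 21x + 1 (mod 26).
Undoing it on xnaho: x(23)→5·(23−1)≡6=g; n(13)→5·(13−1)≡8=i; a(0)→5·(0−1)≡21=v; h(7)→5·(7−1)≡4=e; o(14)→5·(14−1)≡13=n (all mod 26).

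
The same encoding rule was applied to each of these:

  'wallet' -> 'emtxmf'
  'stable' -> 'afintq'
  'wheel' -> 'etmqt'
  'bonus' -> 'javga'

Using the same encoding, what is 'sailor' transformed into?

amqxwd

Shifts by position in wallet: pos 0: w→e (+8), pos 1: a→m (+12), pos 2: l→t (+8), pos 3: l→x (+12) — repeating every 2. It's a Vigenère-style cipher with numeric key [8,12]: position i shifts by key[i mod 2].
Applying it to sailor: s+8=a, a+12=m, i+8=q, l+12=x, o+8=w, r+12=d.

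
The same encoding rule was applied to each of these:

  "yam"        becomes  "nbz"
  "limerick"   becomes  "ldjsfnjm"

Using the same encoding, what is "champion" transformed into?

opjqnbid

The output letters match the input read backwards, each shifted +1: yam reversed is may. Two steps: reverse the string, then apply a Caesar shift of +1.
Applying it to champion: reverse → noipmahc; then shift: n+1=o, o+1=p, i+1=j, p+1=q, m+1=n, a+1=b, h+1=i, c+1=d.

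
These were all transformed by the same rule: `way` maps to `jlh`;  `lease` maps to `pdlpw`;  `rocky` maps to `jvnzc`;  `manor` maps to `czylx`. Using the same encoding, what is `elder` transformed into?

cpowp

The output letters match the input read backwards, each shifted +11: way reversed is yaw. Read the word backwards and shift each letter +11.
On elder: reverse → redle; then shift: r+11=c, e+11=p, d+11=o, l+11=w, e+11=p.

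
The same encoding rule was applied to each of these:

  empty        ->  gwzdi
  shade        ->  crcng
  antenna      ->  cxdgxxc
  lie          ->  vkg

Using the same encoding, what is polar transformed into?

zqvcb

The shift depends on letter class: consonant m→w is +10, but vowel e→g is +2. Two shifts are in play — +2 for a/e/i/o/u, +10 for every other letter.
On polar: p(cons)+10=z, o(vowel)+2=q, l(cons)+10=v, a(vowel)+2=c, r(cons)+10=b.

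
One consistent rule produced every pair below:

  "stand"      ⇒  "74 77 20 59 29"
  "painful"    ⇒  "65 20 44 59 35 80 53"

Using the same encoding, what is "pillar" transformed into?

s(#19)→74 and t(#20)→77: differences scale by 3, so n = 3·pos + 17. The formula is n = 3×(alphabet index, a=1) + 17.
For pillar: p=16→65, i=9→44, l=12→53, l=12→53, a=1→20, r=18→71.

65 44 53 53 20 71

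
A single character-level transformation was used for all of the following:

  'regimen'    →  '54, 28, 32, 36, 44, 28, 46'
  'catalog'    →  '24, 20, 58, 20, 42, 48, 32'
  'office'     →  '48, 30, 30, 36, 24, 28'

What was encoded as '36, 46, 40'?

ink

r(#18)→54 and e(#5)→28: differences scale by 2, so n = 2·pos + 18. The formula is n = 2×(alphabet index, a=1) + 18.
Decoding 36, 46, 40: 36→(36−18)÷2=9=i, 46→(46−18)÷2=14=n, 40→(40−18)÷2=11=k.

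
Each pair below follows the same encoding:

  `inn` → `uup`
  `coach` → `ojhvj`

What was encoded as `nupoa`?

Two steps: reverse the string, then apply a Caesar shift of +7.
Undoing it on nupoa: shift back: n−7=g, u−7=n, p−7=i, o−7=h, a−7=t → gniht; then reverse → thing.

thing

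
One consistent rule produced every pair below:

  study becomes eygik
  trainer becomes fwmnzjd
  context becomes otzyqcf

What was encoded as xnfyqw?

litter

A repeating key of period 2 is used — shifts +12, +5 over and over.
Decoding xnfyqw: x−12=l, n−5=i, f−12=t, y−5=t, q−12=e, w−5=r.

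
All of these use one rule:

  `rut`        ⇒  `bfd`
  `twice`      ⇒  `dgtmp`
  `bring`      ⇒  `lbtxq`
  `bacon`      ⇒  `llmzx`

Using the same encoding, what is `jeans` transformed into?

Vowels shift forward by 11 and consonants shift forward by 10.
On jeans: j(cons)+10=t, e(vowel)+11=p, a(vowel)+11=l, n(cons)+10=x, s(cons)+10=c.

tplxc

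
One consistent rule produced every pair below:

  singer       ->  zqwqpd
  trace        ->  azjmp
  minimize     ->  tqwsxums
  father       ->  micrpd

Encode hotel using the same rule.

owcow

In singer: s→z is +7, i→q is +8, n→w is +9, g→q is +10 — the shift increases by 1 each position. The shift increases by 1 at each position, starting from +7: 7, 8, 9, ….
For hotel: h+7=o, o+8=w, t+9=c, e+10=o, l+11=w.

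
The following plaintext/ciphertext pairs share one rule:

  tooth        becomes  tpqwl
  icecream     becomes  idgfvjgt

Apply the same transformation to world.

wptoh

In tooth: t→t is +0, o→p is +1, o→q is +2, t→w is +3 — the shift increases by 1 each position. The shift increases by 1 at each position, starting from +0: 0, 1, 2, ….
For world: w+0=w, o+1=p, r+2=t, l+3=o, d+4=h.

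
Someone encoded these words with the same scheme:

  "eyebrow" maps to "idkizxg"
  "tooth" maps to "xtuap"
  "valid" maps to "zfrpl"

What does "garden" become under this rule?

kfxkmw

Each letter shifts forward by (position + 4), i.e. 4, 5, 6, … — the shift grows by one for each successive letter.
Applying it to garden: g+4=k, a+5=f, r+6=x, d+7=k, e+8=m, n+9=w.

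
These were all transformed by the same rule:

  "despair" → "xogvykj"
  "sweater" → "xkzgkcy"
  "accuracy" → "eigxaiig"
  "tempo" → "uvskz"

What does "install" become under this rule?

The output letters match the input read backwards, each shifted +6: despair reversed is riapsed. Two steps: reverse the string, then apply a Caesar shift of +6.
On install: reverse → llatsni; then shift: l+6=r, l+6=r, a+6=g, t+6=z, s+6=y, n+6=t, i+6=o.

rrgzyto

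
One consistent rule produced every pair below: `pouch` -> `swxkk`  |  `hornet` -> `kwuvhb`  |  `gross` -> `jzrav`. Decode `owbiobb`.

loyalty

It's a Vigenère-style cipher with numeric key [3,8]: position i shifts by key[i mod 2].
Reversing it on owbiobb: o−3=l, w−8=o, b−3=y, i−8=a, o−3=l, b−8=t, b−3=y.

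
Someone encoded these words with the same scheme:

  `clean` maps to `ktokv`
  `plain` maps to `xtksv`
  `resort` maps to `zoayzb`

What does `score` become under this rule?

akyzo

The shift depends on letter class: consonant c→k is +8, but vowel e→o is +10. Two shifts are in play — +10 for a/e/i/o/u, +8 for every other letter.
On score: s(cons)+8=a, c(cons)+8=k, o(vowel)+10=y, r(cons)+8=z, e(vowel)+10=o.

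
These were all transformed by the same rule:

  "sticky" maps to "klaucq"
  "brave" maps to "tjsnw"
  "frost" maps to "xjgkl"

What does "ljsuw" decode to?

trace

Compare letters: s→k is +18, t→l is +18, i→a is +18 — a constant shift. It's a constant shift of +18 (ROT18).
Reversing it on ljsuw: l−18=t, j−18=r, s−18=a, u−18=c, w−18=e.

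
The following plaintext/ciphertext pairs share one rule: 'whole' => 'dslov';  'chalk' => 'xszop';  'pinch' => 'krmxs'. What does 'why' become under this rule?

Each pair mirrors across the alphabet (w↔d, h↔s, o↔l): positions sum to 25. Letters are reflected about the middle of the alphabet (position → 25−position): Atbash.
For why: w↔d, h↔s, y↔b.

dsb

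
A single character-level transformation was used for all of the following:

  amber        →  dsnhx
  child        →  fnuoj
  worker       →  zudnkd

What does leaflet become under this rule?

okmirqw

Shifts by position in amber: pos 0: a→d (+3), pos 1: m→s (+6), pos 2: b→n (+12), pos 3: e→h (+3), pos 4: r→x (+6) — repeating every 3. The shifts repeat in a cycle of length 3: positions 0,1,… shift by +3, +6, +12, then the pattern repeats.
Applying it to leaflet: l+3=o, e+6=k, a+12=m, f+3=i, l+6=r, e+12=q, t+3=w.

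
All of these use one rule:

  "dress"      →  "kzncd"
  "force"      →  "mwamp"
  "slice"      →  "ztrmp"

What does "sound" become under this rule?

In dress: d→k is +7, r→z is +8, e→n is +9, s→c is +10 — the shift increases by 1 each position. Letter i (0-indexed) is shifted by i+7, so successive shifts are 7, 8, 9, ….
On sound: s+7=z, o+8=w, u+9=d, n+10=x, d+11=o.

zwdxo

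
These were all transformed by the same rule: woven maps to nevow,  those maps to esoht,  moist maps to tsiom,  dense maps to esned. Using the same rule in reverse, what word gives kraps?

The output letters match the input read backwards: woven reversed is nevow. The word is simply reversed.
Decoding kraps: then reverse → spark.

spark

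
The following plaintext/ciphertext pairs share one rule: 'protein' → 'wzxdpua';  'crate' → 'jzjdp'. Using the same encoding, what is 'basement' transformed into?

iiboxqah

In protein: p→w is +7, r→z is +8, o→x is +9, t→d is +10 — the shift increases by 1 each position. Letter i (0-indexed) is shifted by i+7, so successive shifts are 7, 8, 9, ….
On basement: b+7=i, a+8=i, s+9=b, e+10=o, m+11=x, e+12=q, n+13=a, t+14=h.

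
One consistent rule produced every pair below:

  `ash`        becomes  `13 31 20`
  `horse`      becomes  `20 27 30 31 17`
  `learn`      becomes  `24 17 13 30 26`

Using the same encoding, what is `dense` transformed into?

16 17 26 31 17

Each letter is replaced by its alphabet position (a=1..z=26) + 12.
On dense: d=4→16, e=5→17, n=14→26, s=19→31, e=5→17.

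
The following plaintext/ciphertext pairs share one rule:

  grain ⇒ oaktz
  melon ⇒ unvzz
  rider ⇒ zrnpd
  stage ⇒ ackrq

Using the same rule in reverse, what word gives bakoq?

In grain: g→o is +8, r→a is +9, a→k is +10, i→t is +11 — the shift increases by 1 each position. The shift increases by 1 at each position, starting from +8: 8, 9, 10, ….
Decoding bakoq: b−8=t, a−9=r, k−10=a, o−11=d, q−12=e.

trade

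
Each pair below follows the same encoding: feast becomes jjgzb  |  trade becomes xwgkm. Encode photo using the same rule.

tmuaw

In feast: f→j is +4, e→j is +5, a→g is +6, s→z is +7 — the shift increases by 1 each position. The shift increases by 1 at each position, starting from +4: 4, 5, 6, ….
On photo: p+4=t, h+5=m, o+6=u, t+7=a, o+8=w.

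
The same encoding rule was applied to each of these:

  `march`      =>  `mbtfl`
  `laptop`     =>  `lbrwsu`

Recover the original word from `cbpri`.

canoe

In march: m→m is +0, a→b is +1, r→t is +2, c→f is +3 — the shift increases by 1 each position. Letter i (0-indexed) is shifted by i+0, so successive shifts are 0, 1, 2, ….
Undoing it on cbpri: c−0=c, b−1=a, p−2=n, r−3=o, i−4=e.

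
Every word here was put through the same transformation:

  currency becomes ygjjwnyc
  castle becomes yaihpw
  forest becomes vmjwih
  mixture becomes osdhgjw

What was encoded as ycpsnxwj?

cylinder

Each letter's alphabet position (a=0..z=25) is mapped through 25·x+0 mod 26 — an affine cipher.
Reversing it on ycpsnxwj: y(24)→25·(24−0)≡2=c; c(2)→25·(2−0)≡24=y; p(15)→25·(15−0)≡11=l; s(18)→25·(18−0)≡8=i; n(13)→25·(13−0)≡13=n; x(23)→25·(23−0)≡3=d; w(22)→25·(22−0)≡4=e; j(9)→25·(9−0)≡17=r (all mod 26).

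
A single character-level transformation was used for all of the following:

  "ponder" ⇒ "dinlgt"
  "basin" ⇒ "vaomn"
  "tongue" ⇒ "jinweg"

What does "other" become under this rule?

ijrgt

p(15)→d(3) and o(14)→i(8) fit y≡21x+0 (mod 26); the inverse of 21 mod 26 is 5. Each letter's alphabet position (a=0..z=25) is mapped through 21·x+0 mod 26 — an affine cipher.
On other: o(14)→21·14+0≡8=i; t(19)→21·19+0≡9=j; h(7)→21·7+0≡17=r; e(4)→21·4+0≡6=g; r(17)→21·17+0≡19=t (all mod 26).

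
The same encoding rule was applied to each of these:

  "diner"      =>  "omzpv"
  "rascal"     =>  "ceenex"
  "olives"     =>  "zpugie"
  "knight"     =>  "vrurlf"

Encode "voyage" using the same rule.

gsklkq

Shifts by position in diner: pos 0: d→o (+11), pos 1: i→m (+4), pos 2: n→z (+12), pos 3: e→p (+11), pos 4: r→v (+4) — repeating every 3. The shifts repeat in a cycle of length 3: positions 0,1,… shift by +11, +4, +12, then the pattern repeats.
On voyage: v+11=g, o+4=s, y+12=k, a+11=l, g+4=k, e+12=q.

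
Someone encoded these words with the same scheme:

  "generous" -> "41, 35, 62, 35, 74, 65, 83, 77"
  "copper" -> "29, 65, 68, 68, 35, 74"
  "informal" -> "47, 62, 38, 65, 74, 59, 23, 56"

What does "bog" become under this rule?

g(#7)→41 and e(#5)→35: differences scale by 3, so n = 3·pos + 20. With a=1..z=26, the number is 3·pos + 20.
Applying it to bog: b=2→26, o=15→65, g=7→41.

26, 65, 41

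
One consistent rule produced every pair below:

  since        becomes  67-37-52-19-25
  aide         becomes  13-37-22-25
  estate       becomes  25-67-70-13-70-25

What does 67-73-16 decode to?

sub

s(#19)→67 and i(#9)→37: differences scale by 3, so n = 3·pos + 10. With a=1..z=26, the number is 3·pos + 10.
Reversing it on 67-73-16: 67→(67−10)÷3=19=s, 73→(73−10)÷3=21=u, 16→(16−10)÷3=2=b.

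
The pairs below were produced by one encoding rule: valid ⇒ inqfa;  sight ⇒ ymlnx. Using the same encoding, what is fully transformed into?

dqqzk

The output letters match the input read backwards, each shifted +5: valid reversed is dilav. Two steps: reverse the string, then apply a Caesar shift of +5.
On fully: reverse → ylluf; then shift: y+5=d, l+5=q, l+5=q, u+5=z, f+5=k.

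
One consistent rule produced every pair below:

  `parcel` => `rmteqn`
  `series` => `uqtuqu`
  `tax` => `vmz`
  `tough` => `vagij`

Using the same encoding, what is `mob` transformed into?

The shift depends on letter class: consonant p→r is +2, but vowel a→m is +12. The rule splits by letter class: vowels +12, consonants +2.
For mob: m(cons)+2=o, o(vowel)+12=a, b(cons)+2=d.

oad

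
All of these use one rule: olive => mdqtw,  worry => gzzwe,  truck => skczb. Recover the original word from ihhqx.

pizza

The output letters match the input read backwards, each shifted +8: olive reversed is evilo. Two steps: reverse the string, then apply a Caesar shift of +8.
Decoding ihhqx: shift back: i−8=a, h−8=z, h−8=z, q−8=i, x−8=p → azzip; then reverse → pizza.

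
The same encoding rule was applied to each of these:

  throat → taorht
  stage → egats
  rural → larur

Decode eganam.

manage

The word is simply reversed.
Reversing it on eganam: then reverse → manage.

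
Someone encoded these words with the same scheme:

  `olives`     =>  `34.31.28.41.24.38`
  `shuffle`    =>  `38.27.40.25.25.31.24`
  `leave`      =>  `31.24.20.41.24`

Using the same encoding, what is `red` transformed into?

o is letter #15 and maps to 34: an offset of 19. Each letter is replaced by its alphabet position (a=1..z=26) + 19.
For red: r=18→37, e=5→24, d=4→23.

37.24.23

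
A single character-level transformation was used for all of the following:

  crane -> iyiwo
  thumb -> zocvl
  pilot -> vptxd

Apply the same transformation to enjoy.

kurxi

The shift increases by 1 at each position, starting from +6: 6, 7, 8, ….
Applying it to enjoy: e+6=k, n+7=u, j+8=r, o+9=x, y+10=i.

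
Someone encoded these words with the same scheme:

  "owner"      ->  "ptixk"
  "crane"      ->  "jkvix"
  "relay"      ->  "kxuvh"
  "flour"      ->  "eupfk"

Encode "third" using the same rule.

yszkq

o(14)→p(15) and w(22)→t(19) fit y≡7x+21 (mod 26); the inverse of 7 mod 26 is 15. This is an affine cipher: with a=0,…,z=25, each position x becomes (7x+21) mod 26.
For third: t(19)→7·19+21≡24=y; h(7)→7·7+21≡18=s; i(8)→7·8+21≡25=z; r(17)→7·17+21≡10=k; d(3)→7·3+21≡16=q (all mod 26).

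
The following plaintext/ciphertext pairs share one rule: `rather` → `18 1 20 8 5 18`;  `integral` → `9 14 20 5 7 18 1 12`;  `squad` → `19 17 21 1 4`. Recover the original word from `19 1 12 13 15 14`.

salmon

Each letter is replaced by its alphabet position (a=1, b=2, …, z=26).
Undoing it on 19 1 12 13 15 14: 19=s, 1=a, 12=l, 13=m, 15=o, 14=n.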